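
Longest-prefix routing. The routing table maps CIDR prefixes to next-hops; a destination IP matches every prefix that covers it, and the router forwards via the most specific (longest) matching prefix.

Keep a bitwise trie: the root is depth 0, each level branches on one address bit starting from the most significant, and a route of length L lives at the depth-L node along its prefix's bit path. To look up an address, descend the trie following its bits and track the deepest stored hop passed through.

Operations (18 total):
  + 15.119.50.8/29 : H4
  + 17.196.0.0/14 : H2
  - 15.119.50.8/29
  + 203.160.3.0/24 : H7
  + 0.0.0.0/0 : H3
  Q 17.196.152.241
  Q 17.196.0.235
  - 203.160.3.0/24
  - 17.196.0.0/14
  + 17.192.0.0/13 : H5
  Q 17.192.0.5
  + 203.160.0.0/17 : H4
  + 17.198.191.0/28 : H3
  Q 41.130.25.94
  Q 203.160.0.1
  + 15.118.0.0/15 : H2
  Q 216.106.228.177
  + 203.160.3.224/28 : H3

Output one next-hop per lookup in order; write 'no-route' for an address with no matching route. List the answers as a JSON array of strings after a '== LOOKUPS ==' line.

Apply in order:
  + 15.119.50.8/29 (H4) depth=29
  + 17.196.0.0/14 (H2) depth=14
  del 15.119.50.8/29 (clear depth 29)
  + 203.160.3.0/24 (H7) depth=24
  + 0.0.0.0/0 (H3) depth=0
  Q 17.196.152.241: descend 00010001110001 ; hops seen [H3,H2] ; pick H2
  Q 17.196.0.235: descend 00010001110001 ; hops seen [H3,H2] ; pick H2
  del 203.160.3.0/24 (clear depth 24)
  del 17.196.0.0/14 (clear depth 14)
  + 17.192.0.0/13 (H5) depth=13
  Q 17.192.0.5: descend 0001000111000 ; hops seen [H3,H5] ; pick H5
  + 203.160.0.0/17 (H4) depth=17
  + 17.198.191.0/28 (H3) depth=28
  Q 41.130.25.94: descend 00 ; hops seen [H3] ; pick H3
  Q 203.160.0.1: descend 1100101110100000000000 ; hops seen [H3,H4] ; pick H4
  + 15.118.0.0/15 (H2) depth=15
  Q 216.106.228.177: descend 110 ; hops seen [H3] ; pick H3
  + 203.160.3.224/28 (H3) depth=28

== LOOKUPS ==
["H2","H2","H5","H3","H4","H3"]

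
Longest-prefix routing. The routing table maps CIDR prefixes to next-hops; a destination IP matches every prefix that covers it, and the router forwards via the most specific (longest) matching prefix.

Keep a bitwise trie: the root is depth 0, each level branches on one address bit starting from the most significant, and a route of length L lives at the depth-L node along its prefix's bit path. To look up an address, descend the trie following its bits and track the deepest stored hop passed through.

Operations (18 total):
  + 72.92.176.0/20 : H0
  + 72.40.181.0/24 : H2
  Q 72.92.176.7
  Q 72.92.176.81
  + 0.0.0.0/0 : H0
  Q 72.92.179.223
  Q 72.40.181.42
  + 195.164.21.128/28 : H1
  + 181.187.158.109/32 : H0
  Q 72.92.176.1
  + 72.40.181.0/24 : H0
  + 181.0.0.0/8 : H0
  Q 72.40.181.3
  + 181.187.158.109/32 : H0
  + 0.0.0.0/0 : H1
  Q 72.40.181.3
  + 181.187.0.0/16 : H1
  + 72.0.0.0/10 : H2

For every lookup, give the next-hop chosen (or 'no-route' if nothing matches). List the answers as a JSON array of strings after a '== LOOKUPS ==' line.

Process each operation:
  add 72.92.176.0/20 -> H0 at depth 20
  add 72.40.181.0/24 -> H2 at depth 24
  Q 72.92.176.7: descend 01001000010111001011 ; hops seen [H0] ; pick H0
  Q 72.92.176.81: descend 01001000010111001011 ; hops seen [H0] ; pick H0
  add 0.0.0.0/0 -> H0 at depth 0
  Q 72.92.179.223: descend 01001000010111001011 ; hops seen [H0,H0] ; pick H0
  Q 72.40.181.42: descend 010010000010100010110101 ; hops seen [H0,H2] ; pick H2
  add 195.164.21.128/28 -> H1 at depth 28
  add 181.187.158.109/32 -> H0 at depth 32
  Q 72.92.176.1: descend 01001000010111001011 ; hops seen [H0,H0] ; pick H0
  add 72.40.181.0/24 -> H0 at depth 24
  add 181.0.0.0/8 -> H0 at depth 8
  Q 72.40.181.3: descend 010010000010100010110101 ; hops seen [H0,H0] ; pick H0
  add 181.187.158.109/32 -> H0 at depth 32
  add 0.0.0.0/0 -> H1 at depth 0
  Q 72.40.181.3: descend 010010000010100010110101 ; hops seen [H1,H0] ; pick H0
  add 181.187.0.0/16 -> H1 at depth 16
  add 72.0.0.0/10 -> H2 at depth 10

== LOOKUPS ==
["H0","H0","H0","H2","H0","H0","H0"]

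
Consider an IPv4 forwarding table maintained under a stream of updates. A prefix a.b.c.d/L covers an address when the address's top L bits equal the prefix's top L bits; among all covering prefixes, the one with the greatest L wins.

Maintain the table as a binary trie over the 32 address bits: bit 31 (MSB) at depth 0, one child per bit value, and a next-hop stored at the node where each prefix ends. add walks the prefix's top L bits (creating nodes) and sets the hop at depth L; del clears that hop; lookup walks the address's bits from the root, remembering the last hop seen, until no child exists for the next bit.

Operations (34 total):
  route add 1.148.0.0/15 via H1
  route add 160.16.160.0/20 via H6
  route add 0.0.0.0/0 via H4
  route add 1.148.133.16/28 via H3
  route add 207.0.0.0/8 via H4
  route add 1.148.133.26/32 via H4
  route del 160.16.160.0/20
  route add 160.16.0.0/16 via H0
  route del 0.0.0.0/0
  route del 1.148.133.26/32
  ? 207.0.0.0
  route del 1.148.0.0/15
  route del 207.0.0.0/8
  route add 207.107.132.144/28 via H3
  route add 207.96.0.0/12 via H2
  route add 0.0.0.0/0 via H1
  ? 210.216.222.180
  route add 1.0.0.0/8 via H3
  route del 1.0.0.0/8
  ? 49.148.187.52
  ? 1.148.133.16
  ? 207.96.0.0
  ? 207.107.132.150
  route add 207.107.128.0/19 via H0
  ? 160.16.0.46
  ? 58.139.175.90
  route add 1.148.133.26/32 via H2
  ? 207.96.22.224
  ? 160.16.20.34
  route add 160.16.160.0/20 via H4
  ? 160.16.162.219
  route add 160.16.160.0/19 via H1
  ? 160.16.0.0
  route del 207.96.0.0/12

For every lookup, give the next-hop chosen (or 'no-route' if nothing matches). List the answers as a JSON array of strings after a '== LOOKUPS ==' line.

Apply in order:
  + 1.148.0.0/15 (H1) depth=15
  + 160.16.160.0/20 (H6) depth=20
  + 0.0.0.0/0 (H4) depth=0
  + 1.148.133.16/28 (H3) depth=28
  + 207.0.0.0/8 (H4) depth=8
  + 1.148.133.26/32 (H4) depth=32
  del 160.16.160.0/20 (clear depth 20)
  + 160.16.0.0/16 (H0) depth=16
  del 0.0.0.0/0 (clear depth 0)
  del 1.148.133.26/32 (clear depth 32)
  ? 207.0.0.0  path d0:-→d1:-→d2:-→d3:-→d4:-→d5:-→d6:-→d7:-→d8:H4  best=H4
  del 1.148.0.0/15 (clear depth 15)
  del 207.0.0.0/8 (clear depth 8)
  + 207.107.132.144/28 (H3) depth=28
  + 207.96.0.0/12 (H2) depth=12
  + 0.0.0.0/0 (H1) depth=0
  ? 210.216.222.180  path d0:H1→d1:-→d2:-→d3:-  best=H1
  + 1.0.0.0/8 (H3) depth=8
  del 1.0.0.0/8 (clear depth 8)
  ? 49.148.187.52  path d0:H1→d1:-→d2:-  best=H1
  ? 1.148.133.16  path d0:H1→d1:-→d2:-→d3:-→d4:-→d5:-→d6:-→d7:-→d8:-→d9:-→d10:-→d11:-→d12:-→d13:-→d14:-→d15:-→d16:-→d17:-→d18:-→d19:-→d20:-→d21:-→d22:-→d23:-→d24:-→d25:-→d26:-→d27:-→d28:H3  best=H3
  ? 207.96.0.0  path d0:H1→d1:-→d2:-→d3:-→d4:-→d5:-→d6:-→d7:-→d8:-→d9:-→d10:-→d11:-→d12:H2  best=H2
  ? 207.107.132.150  path d0:H1→d1:-→d2:-→d3:-→d4:-→d5:-→d6:-→d7:-→d8:-→d9:-→d10:-→d11:-→d12:H2→d13:-→d14:-→d15:-→d16:-→d17:-→d18:-→d19:-→d20:-→d21:-→d22:-→d23:-→d24:-→d25:-→d26:-→d27:-→d28:H3  best=H3
  + 207.107.128.0/19 (H0) depth=19
  ? 160.16.0.46  path d0:H1→d1:-→d2:-→d3:-→d4:-→d5:-→d6:-→d7:-→d8:-→d9:-→d10:-→d11:-→d12:-→d13:-→d14:-→d15:-→d16:H0  best=H0
  ? 58.139.175.90  path d0:H1→d1:-→d2:-  best=H1
  + 1.148.133.26/32 (H2) depth=32
  ? 207.96.22.224  path d0:H1→d1:-→d2:-→d3:-→d4:-→d5:-→d6:-→d7:-→d8:-→d9:-→d10:-→d11:-→d12:H2  best=H2
  ? 160.16.20.34  path d0:H1→d1:-→d2:-→d3:-→d4:-→d5:-→d6:-→d7:-→d8:-→d9:-→d10:-→d11:-→d12:-→d13:-→d14:-→d15:-→d16:H0  best=H0
  + 160.16.160.0/20 (H4) depth=20
  ? 160.16.162.219  path d0:H1→d1:-→d2:-→d3:-→d4:-→d5:-→d6:-→d7:-→d8:-→d9:-→d10:-→d11:-→d12:-→d13:-→d14:-→d15:-→d16:H0→d17:-→d18:-→d19:-→d20:H4  best=H4
  + 160.16.160.0/19 (H1) depth=19
  ? 160.16.0.0  path d0:H1→d1:-→d2:-→d3:-→d4:-→d5:-→d6:-→d7:-→d8:-→d9:-→d10:-→d11:-→d12:-→d13:-→d14:-→d15:-→d16:H0  best=H0
  del 207.96.0.0/12 (clear depth 12)

== LOOKUPS ==
["H4","H1","H1","H3","H2","H3","H0","H1","H2","H0","H4","H0"]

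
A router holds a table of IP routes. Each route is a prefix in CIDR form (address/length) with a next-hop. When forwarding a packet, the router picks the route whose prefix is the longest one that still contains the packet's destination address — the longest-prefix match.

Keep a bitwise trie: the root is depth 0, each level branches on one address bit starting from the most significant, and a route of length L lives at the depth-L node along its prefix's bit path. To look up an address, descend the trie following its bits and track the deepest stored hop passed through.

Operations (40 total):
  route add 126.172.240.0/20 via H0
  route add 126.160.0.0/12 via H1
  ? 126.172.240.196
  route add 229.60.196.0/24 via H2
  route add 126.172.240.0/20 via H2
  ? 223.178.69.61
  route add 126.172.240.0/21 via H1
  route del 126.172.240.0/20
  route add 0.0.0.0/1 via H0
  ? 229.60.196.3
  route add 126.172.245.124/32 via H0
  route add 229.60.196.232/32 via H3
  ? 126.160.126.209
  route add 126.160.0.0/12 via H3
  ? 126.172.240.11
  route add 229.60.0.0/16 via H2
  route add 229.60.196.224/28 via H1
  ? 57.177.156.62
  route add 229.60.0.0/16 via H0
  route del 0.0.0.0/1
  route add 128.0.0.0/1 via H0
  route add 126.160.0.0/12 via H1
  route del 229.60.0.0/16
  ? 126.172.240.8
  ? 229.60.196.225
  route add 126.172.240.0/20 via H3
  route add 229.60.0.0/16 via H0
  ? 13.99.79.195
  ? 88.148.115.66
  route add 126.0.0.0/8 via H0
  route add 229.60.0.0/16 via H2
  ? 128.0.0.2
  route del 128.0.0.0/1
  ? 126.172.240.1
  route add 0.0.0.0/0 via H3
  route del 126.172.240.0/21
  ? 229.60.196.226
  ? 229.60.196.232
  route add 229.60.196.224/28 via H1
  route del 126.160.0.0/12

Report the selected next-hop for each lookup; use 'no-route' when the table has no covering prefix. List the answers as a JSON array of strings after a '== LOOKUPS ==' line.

Process each operation:
  add 126.172.240.0/20 -> H0 at depth 20
  add 126.160.0.0/12 -> H1 at depth 12
  Q 126.172.240.196: descend 01111110101011001111 ; hops seen [H1,H0] ; pick H0
  add 229.60.196.0/24 -> H2 at depth 24
  add 126.172.240.0/20 -> H2 at depth 20
  Q 223.178.69.61: descend 11 ; hops seen [∅] ; pick no-route
  add 126.172.240.0/21 -> H1 at depth 21
  - 126.172.240.0/20 clear@20
  add 0.0.0.0/1 -> H0 at depth 1
  Q 229.60.196.3: descend 111001010011110011000100 ; hops seen [H2] ; pick H2
  add 126.172.245.124/32 -> H0 at depth 32
  add 229.60.196.232/32 -> H3 at depth 32
  Q 126.160.126.209: descend 011111101010 ; hops seen [H0,H1] ; pick H1
  add 126.160.0.0/12 -> H3 at depth 12
  Q 126.172.240.11: descend 011111101010110011110 ; hops seen [H0,H3,H1] ; pick H1
  add 229.60.0.0/16 -> H2 at depth 16
  add 229.60.196.224/28 -> H1 at depth 28
  Q 57.177.156.62: descend 0 ; hops seen [H0] ; pick H0
  add 229.60.0.0/16 -> H0 at depth 16
  - 0.0.0.0/1 clear@1
  add 128.0.0.0/1 -> H0 at depth 1
  add 126.160.0.0/12 -> H1 at depth 12
  - 229.60.0.0/16 clear@16
  Q 126.172.240.8: descend 011111101010110011110 ; hops seen [H1,H1] ; pick H1
  Q 229.60.196.225: descend 1110010100111100110001001110 ; hops seen [H0,H2,H1] ; pick H1
  add 126.172.240.0/20 -> H3 at depth 20
  add 229.60.0.0/16 -> H0 at depth 16
  Q 13.99.79.195: descend 0 ; hops seen [∅] ; pick no-route
  Q 88.148.115.66: descend 01 ; hops seen [∅] ; pick no-route
  add 126.0.0.0/8 -> H0 at depth 8
  add 229.60.0.0/16 -> H2 at depth 16
  Q 128.0.0.2: descend 1 ; hops seen [H0] ; pick H0
  - 128.0.0.0/1 clear@1
  Q 126.172.240.1: descend 011111101010110011110 ; hops seen [H0,H1,H3,H1] ; pick H1
  add 0.0.0.0/0 -> H3 at depth 0
  - 126.172.240.0/21 clear@21
  Q 229.60.196.226: descend 1110010100111100110001001110 ; hops seen [H3,H2,H2,H1] ; pick H1
  Q 229.60.196.232: descend 11100101001111001100010011101000 ; hops seen [H3,H2,H2,H1,H3] ; pick H3
  add 229.60.196.224/28 -> H1 at depth 28
  - 126.160.0.0/12 clear@12

== LOOKUPS ==
["H0","no-route","H2","H1","H1","H0","H1","H1","no-route","no-route","H0","H1","H1","H3"]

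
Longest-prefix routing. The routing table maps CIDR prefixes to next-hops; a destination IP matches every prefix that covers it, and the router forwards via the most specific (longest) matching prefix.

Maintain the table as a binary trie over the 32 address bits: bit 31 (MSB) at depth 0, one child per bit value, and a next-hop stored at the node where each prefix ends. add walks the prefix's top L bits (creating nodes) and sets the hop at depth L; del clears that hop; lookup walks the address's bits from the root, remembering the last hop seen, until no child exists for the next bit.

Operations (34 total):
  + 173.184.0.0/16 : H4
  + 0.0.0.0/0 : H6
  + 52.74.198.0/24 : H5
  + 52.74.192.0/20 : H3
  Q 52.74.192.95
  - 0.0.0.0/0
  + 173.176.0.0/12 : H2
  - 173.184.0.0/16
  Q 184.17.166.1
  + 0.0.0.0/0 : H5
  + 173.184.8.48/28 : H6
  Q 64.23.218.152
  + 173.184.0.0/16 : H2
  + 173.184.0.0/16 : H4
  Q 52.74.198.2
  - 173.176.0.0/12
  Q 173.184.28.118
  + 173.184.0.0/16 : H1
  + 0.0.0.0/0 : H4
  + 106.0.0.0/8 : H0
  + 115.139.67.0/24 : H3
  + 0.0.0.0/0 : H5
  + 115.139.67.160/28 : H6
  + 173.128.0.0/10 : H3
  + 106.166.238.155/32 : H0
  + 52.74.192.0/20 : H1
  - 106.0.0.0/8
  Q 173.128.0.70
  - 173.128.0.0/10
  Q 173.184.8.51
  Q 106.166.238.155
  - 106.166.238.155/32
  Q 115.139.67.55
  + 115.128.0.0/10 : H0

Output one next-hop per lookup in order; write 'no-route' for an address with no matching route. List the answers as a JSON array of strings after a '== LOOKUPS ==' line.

Trace:
  + 173.184.0.0/16 (H4) depth=16
  + 0.0.0.0/0 (H6) depth=0
  + 52.74.198.0/24 (H5) depth=24
  + 52.74.192.0/20 (H3) depth=20
  Q 52.74.192.95: descend 001101000100101011000 ; hops seen [H6,H3] ; pick H3
  - 0.0.0.0/0 clear@0
  + 173.176.0.0/12 (H2) depth=12
  - 173.184.0.0/16 clear@16
  Q 184.17.166.1: descend 101 ; hops seen [∅] ; pick no-route
  + 0.0.0.0/0 (H5) depth=0
  + 173.184.8.48/28 (H6) depth=28
  Q 64.23.218.152: descend 0 ; hops seen [H5] ; pick H5
  + 173.184.0.0/16 (H2) depth=16
  + 173.184.0.0/16 (H4) depth=16
  Q 52.74.198.2: descend 001101000100101011000110 ; hops seen [H5,H3,H5] ; pick H5
  - 173.176.0.0/12 clear@12
  Q 173.184.28.118: descend 1010110110111000000 ; hops seen [H5,H4] ; pick H4
  + 173.184.0.0/16 (H1) depth=16
  + 0.0.0.0/0 (H4) depth=0
  + 106.0.0.0/8 (H0) depth=8
  + 115.139.67.0/24 (H3) depth=24
  + 0.0.0.0/0 (H5) depth=0
  + 115.139.67.160/28 (H6) depth=28
  + 173.128.0.0/10 (H3) depth=10
  + 106.166.238.155/32 (H0) depth=32
  + 52.74.192.0/20 (H1) depth=20
  - 106.0.0.0/8 clear@8
  Q 173.128.0.70: descend 1010110110 ; hops seen [H5,H3] ; pick H3
  - 173.128.0.0/10 clear@10
  Q 173.184.8.51: descend 1010110110111000000010000011 ; hops seen [H5,H1,H6] ; pick H6
  Q 106.166.238.155: descend 01101010101001101110111010011011 ; hops seen [H5,H0] ; pick H0
  - 106.166.238.155/32 clear@32
  Q 115.139.67.55: descend 011100111000101101000011 ; hops seen [H5,H3] ; pick H3
  + 115.128.0.0/10 (H0) depth=10

== LOOKUPS ==
["H3","no-route","H5","H5","H4","H3","H6","H0","H3"]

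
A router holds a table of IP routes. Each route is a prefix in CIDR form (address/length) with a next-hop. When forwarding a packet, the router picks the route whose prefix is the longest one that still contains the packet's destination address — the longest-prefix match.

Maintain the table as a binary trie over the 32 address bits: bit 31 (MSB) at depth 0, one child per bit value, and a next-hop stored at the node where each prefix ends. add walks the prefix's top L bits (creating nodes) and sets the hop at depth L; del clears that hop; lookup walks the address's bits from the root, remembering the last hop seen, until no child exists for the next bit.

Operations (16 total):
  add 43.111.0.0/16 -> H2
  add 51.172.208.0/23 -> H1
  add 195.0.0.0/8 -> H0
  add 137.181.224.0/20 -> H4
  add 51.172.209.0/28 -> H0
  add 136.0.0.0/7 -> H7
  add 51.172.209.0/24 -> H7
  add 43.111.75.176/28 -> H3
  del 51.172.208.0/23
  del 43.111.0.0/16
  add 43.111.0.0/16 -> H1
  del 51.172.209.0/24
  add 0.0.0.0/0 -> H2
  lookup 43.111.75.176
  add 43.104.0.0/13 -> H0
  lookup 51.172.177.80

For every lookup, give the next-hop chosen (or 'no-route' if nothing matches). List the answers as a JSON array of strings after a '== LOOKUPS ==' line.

Process each operation:
  + 43.111.0.0/16 (H2) depth=16
  + 51.172.208.0/23 (H1) depth=23
  + 195.0.0.0/8 (H0) depth=8
  + 137.181.224.0/20 (H4) depth=20
  + 51.172.209.0/28 (H0) depth=28
  + 136.0.0.0/7 (H7) depth=7
  + 51.172.209.0/24 (H7) depth=24
  + 43.111.75.176/28 (H3) depth=28
  del 51.172.208.0/23 (clear depth 23)
  del 43.111.0.0/16 (clear depth 16)
  + 43.111.0.0/16 (H1) depth=16
  del 51.172.209.0/24 (clear depth 24)
  + 0.0.0.0/0 (H2) depth=0
  Q 43.111.75.176: descend 0010101101101111010010111011 ; hops seen [H2,H1,H3] ; pick H3
  + 43.104.0.0/13 (H0) depth=13
  Q 51.172.177.80: descend 00110011101011001 ; hops seen [H2] ; pick H2

== LOOKUPS ==
["H3","H2"]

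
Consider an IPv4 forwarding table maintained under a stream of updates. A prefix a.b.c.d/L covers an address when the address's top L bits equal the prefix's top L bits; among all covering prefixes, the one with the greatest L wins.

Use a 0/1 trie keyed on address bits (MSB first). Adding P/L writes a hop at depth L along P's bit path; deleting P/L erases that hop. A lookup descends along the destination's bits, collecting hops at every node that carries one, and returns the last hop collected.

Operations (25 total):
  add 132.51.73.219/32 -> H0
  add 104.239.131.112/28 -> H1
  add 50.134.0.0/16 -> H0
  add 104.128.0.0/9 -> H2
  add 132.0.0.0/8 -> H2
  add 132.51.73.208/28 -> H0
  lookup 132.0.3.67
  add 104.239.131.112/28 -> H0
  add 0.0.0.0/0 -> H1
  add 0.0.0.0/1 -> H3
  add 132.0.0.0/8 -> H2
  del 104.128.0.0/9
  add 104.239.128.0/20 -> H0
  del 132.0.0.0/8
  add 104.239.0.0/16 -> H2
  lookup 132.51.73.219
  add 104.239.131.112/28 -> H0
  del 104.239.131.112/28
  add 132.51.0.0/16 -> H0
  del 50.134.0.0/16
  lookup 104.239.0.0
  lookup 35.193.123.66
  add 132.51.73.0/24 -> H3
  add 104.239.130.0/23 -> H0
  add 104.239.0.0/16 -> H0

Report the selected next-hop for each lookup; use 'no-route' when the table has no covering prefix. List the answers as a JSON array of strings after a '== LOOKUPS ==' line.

Process each operation:
  + 132.51.73.219/32 (H0) depth=32
  + 104.239.131.112/28 (H1) depth=28
  + 50.134.0.0/16 (H0) depth=16
  + 104.128.0.0/9 (H2) depth=9
  + 132.0.0.0/8 (H2) depth=8
  + 132.51.73.208/28 (H0) depth=28
  ? 132.0.3.67  path d0:-→d1:-→d2:-→d3:-→d4:-→d5:-→d6:-→d7:-→d8:H2→d9:-→d10:-  best=H2
  + 104.239.131.112/28 (H0) depth=28
  + 0.0.0.0/0 (H1) depth=0
  + 0.0.0.0/1 (H3) depth=1
  + 132.0.0.0/8 (H2) depth=8
  - 104.128.0.0/9 clear@9
  + 104.239.128.0/20 (H0) depth=20
  - 132.0.0.0/8 clear@8
  + 104.239.0.0/16 (H2) depth=16
  ? 132.51.73.219  path d0:H1→d1:-→d2:-→d3:-→d4:-→d5:-→d6:-→d7:-→d8:-→d9:-→d10:-→d11:-→d12:-→d13:-→d14:-→d15:-→d16:-→d17:-→d18:-→d19:-→d20:-→d21:-→d22:-→d23:-→d24:-→d25:-→d26:-→d27:-→d28:H0→d29:-→d30:-→d31:-→d32:H0  best=H0
  + 104.239.131.112/28 (H0) depth=28
  - 104.239.131.112/28 clear@28
  + 132.51.0.0/16 (H0) depth=16
  - 50.134.0.0/16 clear@16
  ? 104.239.0.0  path d0:H1→d1:H3→d2:-→d3:-→d4:-→d5:-→d6:-→d7:-→d8:-→d9:-→d10:-→d11:-→d12:-→d13:-→d14:-→d15:-→d16:H2  best=H2
  ? 35.193.123.66  path d0:H1→d1:H3→d2:-→d3:-  best=H3
  + 132.51.73.0/24 (H3) depth=24
  + 104.239.130.0/23 (H0) depth=23
  + 104.239.0.0/16 (H0) depth=16

== LOOKUPS ==
["H2","H0","H2","H3"]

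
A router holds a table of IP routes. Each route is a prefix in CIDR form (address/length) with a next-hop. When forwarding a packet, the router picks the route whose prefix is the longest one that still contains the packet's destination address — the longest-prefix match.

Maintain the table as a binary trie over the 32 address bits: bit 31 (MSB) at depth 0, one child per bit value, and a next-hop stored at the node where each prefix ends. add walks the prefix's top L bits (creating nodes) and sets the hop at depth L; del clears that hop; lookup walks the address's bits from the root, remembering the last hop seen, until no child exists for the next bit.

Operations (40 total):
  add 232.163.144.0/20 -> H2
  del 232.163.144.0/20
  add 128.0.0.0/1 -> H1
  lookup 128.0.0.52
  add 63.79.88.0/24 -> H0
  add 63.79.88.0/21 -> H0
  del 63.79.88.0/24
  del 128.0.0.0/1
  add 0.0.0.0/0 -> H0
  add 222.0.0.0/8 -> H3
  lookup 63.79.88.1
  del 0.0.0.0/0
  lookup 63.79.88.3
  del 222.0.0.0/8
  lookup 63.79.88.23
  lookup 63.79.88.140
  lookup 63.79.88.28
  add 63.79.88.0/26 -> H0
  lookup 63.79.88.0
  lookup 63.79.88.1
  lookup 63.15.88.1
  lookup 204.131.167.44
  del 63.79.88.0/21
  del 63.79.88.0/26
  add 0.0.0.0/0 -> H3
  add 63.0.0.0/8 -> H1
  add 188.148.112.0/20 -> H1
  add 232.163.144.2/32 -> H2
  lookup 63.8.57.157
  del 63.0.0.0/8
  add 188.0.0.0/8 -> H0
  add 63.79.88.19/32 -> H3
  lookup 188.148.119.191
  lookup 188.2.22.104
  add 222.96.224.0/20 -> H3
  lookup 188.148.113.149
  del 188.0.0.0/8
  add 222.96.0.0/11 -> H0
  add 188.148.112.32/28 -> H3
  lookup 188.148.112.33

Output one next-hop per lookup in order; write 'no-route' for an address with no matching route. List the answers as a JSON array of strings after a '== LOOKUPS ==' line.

Trace:
  + 232.163.144.0/20 (H2) depth=20
  - 232.163.144.0/20 clear@20
  + 128.0.0.0/1 (H1) depth=1
  ? 128.0.0.52  path d0:-→d1:H1  best=H1
  + 63.79.88.0/24 (H0) depth=24
  + 63.79.88.0/21 (H0) depth=21
  - 63.79.88.0/24 clear@24
  - 128.0.0.0/1 clear@1
  + 0.0.0.0/0 (H0) depth=0
  + 222.0.0.0/8 (H3) depth=8
  ? 63.79.88.1  path d0:H0→d1:-→d2:-→d3:-→d4:-→d5:-→d6:-→d7:-→d8:-→d9:-→d10:-→d11:-→d12:-→d13:-→d14:-→d15:-→d16:-→d17:-→d18:-→d19:-→d20:-→d21:H0→d22:-→d23:-→d24:-  best=H0
  - 0.0.0.0/0 clear@0
  ? 63.79.88.3  path d0:-→d1:-→d2:-→d3:-→d4:-→d5:-→d6:-→d7:-→d8:-→d9:-→d10:-→d11:-→d12:-→d13:-→d14:-→d15:-→d16:-→d17:-→d18:-→d19:-→d20:-→d21:H0→d22:-→d23:-→d24:-  best=H0
  - 222.0.0.0/8 clear@8
  ? 63.79.88.23  path d0:-→d1:-→d2:-→d3:-→d4:-→d5:-→d6:-→d7:-→d8:-→d9:-→d10:-→d11:-→d12:-→d13:-→d14:-→d15:-→d16:-→d17:-→d18:-→d19:-→d20:-→d21:H0→d22:-→d23:-→d24:-  best=H0
  ? 63.79.88.140  path d0:-→d1:-→d2:-→d3:-→d4:-→d5:-→d6:-→d7:-→d8:-→d9:-→d10:-→d11:-→d12:-→d13:-→d14:-→d15:-→d16:-→d17:-→d18:-→d19:-→d20:-→d21:H0→d22:-→d23:-→d24:-  best=H0
  ? 63.79.88.28  path d0:-→d1:-→d2:-→d3:-→d4:-→d5:-→d6:-→d7:-→d8:-→d9:-→d10:-→d11:-→d12:-→d13:-→d14:-→d15:-→d16:-→d17:-→d18:-→d19:-→d20:-→d21:H0→d22:-→d23:-→d24:-  best=H0
  + 63.79.88.0/26 (H0) depth=26
  ? 63.79.88.0  path d0:-→d1:-→d2:-→d3:-→d4:-→d5:-→d6:-→d7:-→d8:-→d9:-→d10:-→d11:-→d12:-→d13:-→d14:-→d15:-→d16:-→d17:-→d18:-→d19:-→d20:-→d21:H0→d22:-→d23:-→d24:-→d25:-→d26:H0  best=H0
  ? 63.79.88.1  path d0:-→d1:-→d2:-→d3:-→d4:-→d5:-→d6:-→d7:-→d8:-→d9:-→d10:-→d11:-→d12:-→d13:-→d14:-→d15:-→d16:-→d17:-→d18:-→d19:-→d20:-→d21:H0→d22:-→d23:-→d24:-→d25:-→d26:H0  best=H0
  ? 63.15.88.1  path d0:-→d1:-→d2:-→d3:-→d4:-→d5:-→d6:-→d7:-→d8:-→d9:-  best=no-route
  ? 204.131.167.44  path d0:-→d1:-→d2:-→d3:-  best=no-route
  - 63.79.88.0/21 clear@21
  - 63.79.88.0/26 clear@26
  + 0.0.0.0/0 (H3) depth=0
  + 63.0.0.0/8 (H1) depth=8
  + 188.148.112.0/20 (H1) depth=20
  + 232.163.144.2/32 (H2) depth=32
  ? 63.8.57.157  path d0:H3→d1:-→d2:-→d3:-→d4:-→d5:-→d6:-→d7:-→d8:H1→d9:-  best=H1
  - 63.0.0.0/8 clear@8
  + 188.0.0.0/8 (H0) depth=8
  + 63.79.88.19/32 (H3) depth=32
  ? 188.148.119.191  path d0:H3→d1:-→d2:-→d3:-→d4:-→d5:-→d6:-→d7:-→d8:H0→d9:-→d10:-→d11:-→d12:-→d13:-→d14:-→d15:-→d16:-→d17:-→d18:-→d19:-→d20:H1  best=H1
  ? 188.2.22.104  path d0:H3→d1:-→d2:-→d3:-→d4:-→d5:-→d6:-→d7:-→d8:H0  best=H0
  + 222.96.224.0/20 (H3) depth=20
  ? 188.148.113.149  path d0:H3→d1:-→d2:-→d3:-→d4:-→d5:-→d6:-→d7:-→d8:H0→d9:-→d10:-→d11:-→d12:-→d13:-→d14:-→d15:-→d16:-→d17:-→d18:-→d19:-→d20:H1  best=H1
  - 188.0.0.0/8 clear@8
  + 222.96.0.0/11 (H0) depth=11
  + 188.148.112.32/28 (H3) depth=28
  ? 188.148.112.33  path d0:H3→d1:-→d2:-→d3:-→d4:-→d5:-→d6:-→d7:-→d8:-→d9:-→d10:-→d11:-→d12:-→d13:-→d14:-→d15:-→d16:-→d17:-→d18:-→d19:-→d20:H1→d21:-→d22:-→d23:-→d24:-→d25:-→d26:-→d27:-→d28:H3  best=H3

== LOOKUPS ==
["H1","H0","H0","H0","H0","H0","H0","H0","no-route","no-route","H1","H1","H0","H1","H3"]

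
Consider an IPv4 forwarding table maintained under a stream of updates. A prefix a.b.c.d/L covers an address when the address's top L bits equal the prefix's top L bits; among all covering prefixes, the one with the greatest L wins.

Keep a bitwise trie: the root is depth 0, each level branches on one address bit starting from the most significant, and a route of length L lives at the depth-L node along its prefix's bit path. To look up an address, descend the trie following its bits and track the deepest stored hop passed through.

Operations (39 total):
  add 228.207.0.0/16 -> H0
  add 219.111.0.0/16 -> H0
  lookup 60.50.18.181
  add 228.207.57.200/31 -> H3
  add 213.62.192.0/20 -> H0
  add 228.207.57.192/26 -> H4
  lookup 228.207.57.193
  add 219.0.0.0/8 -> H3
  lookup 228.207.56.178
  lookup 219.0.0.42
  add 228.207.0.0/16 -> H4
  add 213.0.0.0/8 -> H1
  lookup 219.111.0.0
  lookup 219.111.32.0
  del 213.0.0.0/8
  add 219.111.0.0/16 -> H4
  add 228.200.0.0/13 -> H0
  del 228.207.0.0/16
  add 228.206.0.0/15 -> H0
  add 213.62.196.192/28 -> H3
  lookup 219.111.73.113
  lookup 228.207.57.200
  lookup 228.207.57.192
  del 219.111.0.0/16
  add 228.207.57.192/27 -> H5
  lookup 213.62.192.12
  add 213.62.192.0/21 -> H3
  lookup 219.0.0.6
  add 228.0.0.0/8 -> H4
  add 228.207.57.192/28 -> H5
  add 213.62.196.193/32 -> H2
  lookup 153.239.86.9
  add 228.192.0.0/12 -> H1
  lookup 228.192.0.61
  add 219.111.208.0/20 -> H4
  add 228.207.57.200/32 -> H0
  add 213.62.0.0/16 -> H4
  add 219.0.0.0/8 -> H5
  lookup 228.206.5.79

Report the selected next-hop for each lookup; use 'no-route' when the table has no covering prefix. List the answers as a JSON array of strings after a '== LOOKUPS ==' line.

Process each operation:
  add 228.207.0.0/16 -> H0 at depth 16
  add 219.111.0.0/16 -> H0 at depth 16
  ? 60.50.18.181  path d0:-  best=no-route
  add 228.207.57.200/31 -> H3 at depth 31
  add 213.62.192.0/20 -> H0 at depth 20
  add 228.207.57.192/26 -> H4 at depth 26
  ? 228.207.57.193  path d0:-→d1:-→d2:-→d3:-→d4:-→d5:-→d6:-→d7:-→d8:-→d9:-→d10:-→d11:-→d12:-→d13:-→d14:-→d15:-→d16:H0→d17:-→d18:-→d19:-→d20:-→d21:-→d22:-→d23:-→d24:-→d25:-→d26:H4→d27:-→d28:-  best=H4
  add 219.0.0.0/8 -> H3 at depth 8
  ? 228.207.56.178  path d0:-→d1:-→d2:-→d3:-→d4:-→d5:-→d6:-→d7:-→d8:-→d9:-→d10:-→d11:-→d12:-→d13:-→d14:-→d15:-→d16:H0→d17:-→d18:-→d19:-→d20:-→d21:-→d22:-→d23:-  best=H0
  ? 219.0.0.42  path d0:-→d1:-→d2:-→d3:-→d4:-→d5:-→d6:-→d7:-→d8:H3→d9:-  best=H3
  add 228.207.0.0/16 -> H4 at depth 16
  add 213.0.0.0/8 -> H1 at depth 8
  ? 219.111.0.0  path d0:-→d1:-→d2:-→d3:-→d4:-→d5:-→d6:-→d7:-→d8:H3→d9:-→d10:-→d11:-→d12:-→d13:-→d14:-→d15:-→d16:H0  best=H0
  ? 219.111.32.0  path d0:-→d1:-→d2:-→d3:-→d4:-→d5:-→d6:-→d7:-→d8:H3→d9:-→d10:-→d11:-→d12:-→d13:-→d14:-→d15:-→d16:H0  best=H0
  - 213.0.0.0/8 clear@8
  add 219.111.0.0/16 -> H4 at depth 16
  add 228.200.0.0/13 -> H0 at depth 13
  - 228.207.0.0/16 clear@16
  add 228.206.0.0/15 -> H0 at depth 15
  add 213.62.196.192/28 -> H3 at depth 28
  ? 219.111.73.113  path d0:-→d1:-→d2:-→d3:-→d4:-→d5:-→d6:-→d7:-→d8:H3→d9:-→d10:-→d11:-→d12:-→d13:-→d14:-→d15:-→d16:H4  best=H4
  ? 228.207.57.200  path d0:-→d1:-→d2:-→d3:-→d4:-→d5:-→d6:-→d7:-→d8:-→d9:-→d10:-→d11:-→d12:-→d13:H0→d14:-→d15:H0→d16:-→d17:-→d18:-→d19:-→d20:-→d21:-→d22:-→d23:-→d24:-→d25:-→d26:H4→d27:-→d28:-→d29:-→d30:-→d31:H3  best=H3
  ? 228.207.57.192  path d0:-→d1:-→d2:-→d3:-→d4:-→d5:-→d6:-→d7:-→d8:-→d9:-→d10:-→d11:-→d12:-→d13:H0→d14:-→d15:H0→d16:-→d17:-→d18:-→d19:-→d20:-→d21:-→d22:-→d23:-→d24:-→d25:-→d26:H4→d27:-→d28:-  best=H4
  - 219.111.0.0/16 clear@16
  add 228.207.57.192/27 -> H5 at depth 27
  ? 213.62.192.12  path d0:-→d1:-→d2:-→d3:-→d4:-→d5:-→d6:-→d7:-→d8:-→d9:-→d10:-→d11:-→d12:-→d13:-→d14:-→d15:-→d16:-→d17:-→d18:-→d19:-→d20:H0→d21:-  best=H0
  add 213.62.192.0/21 -> H3 at depth 21
  ? 219.0.0.6  path d0:-→d1:-→d2:-→d3:-→d4:-→d5:-→d6:-→d7:-→d8:H3→d9:-  best=H3
  add 228.0.0.0/8 -> H4 at depth 8
  add 228.207.57.192/28 -> H5 at depth 28
  add 213.62.196.193/32 -> H2 at depth 32
  ? 153.239.86.9  path d0:-→d1:-  best=no-route
  add 228.192.0.0/12 -> H1 at depth 12
  ? 228.192.0.61  path d0:-→d1:-→d2:-→d3:-→d4:-→d5:-→d6:-→d7:-→d8:H4→d9:-→d10:-→d11:-→d12:H1  best=H1
  add 219.111.208.0/20 -> H4 at depth 20
  add 228.207.57.200/32 -> H0 at depth 32
  add 213.62.0.0/16 -> H4 at depth 16
  add 219.0.0.0/8 -> H5 at depth 8
  ? 228.206.5.79  path d0:-→d1:-→d2:-→d3:-→d4:-→d5:-→d6:-→d7:-→d8:H4→d9:-→d10:-→d11:-→d12:H1→d13:H0→d14:-→d15:H0  best=H0

== LOOKUPS ==
["no-route","H4","H0","H3","H0","H0","H4","H3","H4","H0","H3","no-route","H1","H0"]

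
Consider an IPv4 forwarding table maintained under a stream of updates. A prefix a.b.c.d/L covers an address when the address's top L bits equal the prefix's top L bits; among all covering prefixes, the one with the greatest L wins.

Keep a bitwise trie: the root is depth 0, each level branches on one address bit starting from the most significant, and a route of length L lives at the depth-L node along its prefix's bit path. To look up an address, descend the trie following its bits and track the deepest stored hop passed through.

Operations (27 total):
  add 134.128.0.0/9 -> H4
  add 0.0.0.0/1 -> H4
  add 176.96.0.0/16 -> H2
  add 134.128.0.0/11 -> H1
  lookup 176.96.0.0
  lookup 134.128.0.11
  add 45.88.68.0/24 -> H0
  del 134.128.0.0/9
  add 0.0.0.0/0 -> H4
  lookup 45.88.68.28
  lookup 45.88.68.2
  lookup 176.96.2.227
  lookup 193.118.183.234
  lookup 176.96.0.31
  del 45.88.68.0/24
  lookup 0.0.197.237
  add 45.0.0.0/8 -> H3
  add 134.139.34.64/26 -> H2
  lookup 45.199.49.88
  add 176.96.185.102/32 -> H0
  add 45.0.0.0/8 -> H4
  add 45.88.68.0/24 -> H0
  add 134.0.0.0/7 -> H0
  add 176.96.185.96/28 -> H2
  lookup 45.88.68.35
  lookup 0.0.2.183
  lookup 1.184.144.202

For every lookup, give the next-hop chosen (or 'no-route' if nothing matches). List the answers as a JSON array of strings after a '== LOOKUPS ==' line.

Process each operation:
  + 134.128.0.0/9 (H4) depth=9
  + 0.0.0.0/1 (H4) depth=1
  + 176.96.0.0/16 (H2) depth=16
  + 134.128.0.0/11 (H1) depth=11
  Q 176.96.0.0: descend 1011000001100000 ; hops seen [H2] ; pick H2
  Q 134.128.0.11: descend 10000110100 ; hops seen [H4,H1] ; pick H1
  + 45.88.68.0/24 (H0) depth=24
  del 134.128.0.0/9 (clear depth 9)
  + 0.0.0.0/0 (H4) depth=0
  Q 45.88.68.28: descend 001011010101100001000100 ; hops seen [H4,H4,H0] ; pick H0
  Q 45.88.68.2: descend 001011010101100001000100 ; hops seen [H4,H4,H0] ; pick H0
  Q 176.96.2.227: descend 1011000001100000 ; hops seen [H4,H2] ; pick H2
  Q 193.118.183.234: descend 1 ; hops seen [H4] ; pick H4
  Q 176.96.0.31: descend 1011000001100000 ; hops seen [H4,H2] ; pick H2
  del 45.88.68.0/24 (clear depth 24)
  Q 0.0.197.237: descend 00 ; hops seen [H4,H4] ; pick H4
  + 45.0.0.0/8 (H3) depth=8
  + 134.139.34.64/26 (H2) depth=26
  Q 45.199.49.88: descend 00101101 ; hops seen [H4,H4,H3] ; pick H3
  + 176.96.185.102/32 (H0) depth=32
  + 45.0.0.0/8 (H4) depth=8
  + 45.88.68.0/24 (H0) depth=24
  + 134.0.0.0/7 (H0) depth=7
  + 176.96.185.96/28 (H2) depth=28
  Q 45.88.68.35: descend 001011010101100001000100 ; hops seen [H4,H4,H4,H0] ; pick H0
  Q 0.0.2.183: descend 00 ; hops seen [H4,H4] ; pick H4
  Q 1.184.144.202: descend 00 ; hops seen [H4,H4] ; pick H4

== LOOKUPS ==
["H2","H1","H0","H0","H2","H4","H2","H4","H3","H0","H4","H4"]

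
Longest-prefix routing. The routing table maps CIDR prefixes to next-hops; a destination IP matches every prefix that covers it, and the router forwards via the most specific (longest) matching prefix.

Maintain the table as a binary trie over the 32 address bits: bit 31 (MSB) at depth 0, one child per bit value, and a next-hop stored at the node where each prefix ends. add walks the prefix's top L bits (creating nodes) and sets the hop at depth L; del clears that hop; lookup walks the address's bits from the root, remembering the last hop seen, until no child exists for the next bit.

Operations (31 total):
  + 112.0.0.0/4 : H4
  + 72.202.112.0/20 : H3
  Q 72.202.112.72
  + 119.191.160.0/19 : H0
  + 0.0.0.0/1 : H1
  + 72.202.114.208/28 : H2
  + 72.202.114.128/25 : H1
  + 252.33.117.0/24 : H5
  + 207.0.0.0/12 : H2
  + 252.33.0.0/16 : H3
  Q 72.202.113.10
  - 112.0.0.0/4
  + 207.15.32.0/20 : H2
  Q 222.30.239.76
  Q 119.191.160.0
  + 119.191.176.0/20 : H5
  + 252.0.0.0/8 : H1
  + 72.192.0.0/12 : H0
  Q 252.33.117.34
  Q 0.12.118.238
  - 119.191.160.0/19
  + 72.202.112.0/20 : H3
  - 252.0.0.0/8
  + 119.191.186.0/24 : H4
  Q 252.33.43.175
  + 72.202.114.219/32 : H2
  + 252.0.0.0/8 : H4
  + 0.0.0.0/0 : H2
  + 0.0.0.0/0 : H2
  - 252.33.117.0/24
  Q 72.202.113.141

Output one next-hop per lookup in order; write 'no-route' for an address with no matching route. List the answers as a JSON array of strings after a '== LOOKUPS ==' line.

Trace:
  + 112.0.0.0/4 (H4) depth=4
  + 72.202.112.0/20 (H3) depth=20
  lookup 72.202.112.72: bits 01001000110010100111 walk d0:-→d1:-→d2:-→d3:-→d4:-→d5:-→d6:-→d7:-→d8:-→d9:-→d10:-→d11:-→d12:-→d13:-→d14:-→d15:-→d16:-→d17:-→d18:-→d19:-→d20:H3 -> H3
  + 119.191.160.0/19 (H0) depth=19
  + 0.0.0.0/1 (H1) depth=1
  + 72.202.114.208/28 (H2) depth=28
  + 72.202.114.128/25 (H1) depth=25
  + 252.33.117.0/24 (H5) depth=24
  + 207.0.0.0/12 (H2) depth=12
  + 252.33.0.0/16 (H3) depth=16
  lookup 72.202.113.10: bits 0100100011001010011100 walk d0:-→d1:H1→d2:-→d3:-→d4:-→d5:-→d6:-→d7:-→d8:-→d9:-→d10:-→d11:-→d12:-→d13:-→d14:-→d15:-→d16:-→d17:-→d18:-→d19:-→d20:H3→d21:-→d22:- -> H3
  del 112.0.0.0/4 (clear depth 4)
  + 207.15.32.0/20 (H2) depth=20
  lookup 222.30.239.76: bits 110 walk d0:-→d1:-→d2:-→d3:- -> no-route
  lookup 119.191.160.0: bits 0111011110111111101 walk d0:-→d1:H1→d2:-→d3:-→d4:-→d5:-→d6:-→d7:-→d8:-→d9:-→d10:-→d11:-→d12:-→d13:-→d14:-→d15:-→d16:-→d17:-→d18:-→d19:H0 -> H0
  + 119.191.176.0/20 (H5) depth=20
  + 252.0.0.0/8 (H1) depth=8
  + 72.192.0.0/12 (H0) depth=12
  lookup 252.33.117.34: bits 111111000010000101110101 walk d0:-→d1:-→d2:-→d3:-→d4:-→d5:-→d6:-→d7:-→d8:H1→d9:-→d10:-→d11:-→d12:-→d13:-→d14:-→d15:-→d16:H3→d17:-→d18:-→d19:-→d20:-→d21:-→d22:-→d23:-→d24:H5 -> H5
  lookup 0.12.118.238: bits 0 walk d0:-→d1:H1 -> H1
  del 119.191.160.0/19 (clear depth 19)
  + 72.202.112.0/20 (H3) depth=20
  del 252.0.0.0/8 (clear depth 8)
  + 119.191.186.0/24 (H4) depth=24
  lookup 252.33.43.175: bits 11111100001000010 walk d0:-→d1:-→d2:-→d3:-→d4:-→d5:-→d6:-→d7:-→d8:-→d9:-→d10:-→d11:-→d12:-→d13:-→d14:-→d15:-→d16:H3→d17:- -> H3
  + 72.202.114.219/32 (H2) depth=32
  + 252.0.0.0/8 (H4) depth=8
  + 0.0.0.0/0 (H2) depth=0
  + 0.0.0.0/0 (H2) depth=0
  del 252.33.117.0/24 (clear depth 24)
  lookup 72.202.113.141: bits 0100100011001010011100 walk d0:H2→d1:H1→d2:-→d3:-→d4:-→d5:-→d6:-→d7:-→d8:-→d9:-→d10:-→d11:-→d12:H0→d13:-→d14:-→d15:-→d16:-→d17:-→d18:-→d19:-→d20:H3→d21:-→d22:- -> H3

== LOOKUPS ==
["H3","H3","no-route","H0","H5","H1","H3","H3"]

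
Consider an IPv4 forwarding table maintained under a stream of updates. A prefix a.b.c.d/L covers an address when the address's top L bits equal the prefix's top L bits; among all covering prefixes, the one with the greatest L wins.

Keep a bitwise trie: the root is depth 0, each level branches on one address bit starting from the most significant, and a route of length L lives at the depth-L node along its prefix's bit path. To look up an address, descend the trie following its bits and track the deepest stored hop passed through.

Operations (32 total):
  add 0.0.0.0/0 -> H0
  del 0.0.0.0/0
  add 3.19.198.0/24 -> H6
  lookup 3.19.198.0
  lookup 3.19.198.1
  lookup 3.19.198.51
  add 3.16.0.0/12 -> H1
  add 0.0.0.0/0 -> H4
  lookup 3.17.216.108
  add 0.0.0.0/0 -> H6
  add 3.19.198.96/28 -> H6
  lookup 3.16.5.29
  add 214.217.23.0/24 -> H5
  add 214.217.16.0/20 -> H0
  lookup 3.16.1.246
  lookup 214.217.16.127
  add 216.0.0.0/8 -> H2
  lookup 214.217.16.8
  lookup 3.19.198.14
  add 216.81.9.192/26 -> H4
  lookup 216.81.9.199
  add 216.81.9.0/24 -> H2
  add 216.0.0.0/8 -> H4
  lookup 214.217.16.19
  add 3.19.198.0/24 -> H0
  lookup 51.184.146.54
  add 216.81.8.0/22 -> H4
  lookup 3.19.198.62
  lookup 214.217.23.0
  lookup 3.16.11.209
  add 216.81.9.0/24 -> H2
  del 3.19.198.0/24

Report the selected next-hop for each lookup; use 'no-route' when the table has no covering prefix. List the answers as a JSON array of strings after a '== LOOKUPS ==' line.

Trace:
  add 0.0.0.0/0 -> H0 at depth 0
  del 0.0.0.0/0 (clear depth 0)
  add 3.19.198.0/24 -> H6 at depth 24
  ? 3.19.198.0  path d0:-→d1:-→d2:-→d3:-→d4:-→d5:-→d6:-→d7:-→d8:-→d9:-→d10:-→d11:-→d12:-→d13:-→d14:-→d15:-→d16:-→d17:-→d18:-→d19:-→d20:-→d21:-→d22:-→d23:-→d24:H6  best=H6
  ? 3.19.198.1  path d0:-→d1:-→d2:-→d3:-→d4:-→d5:-→d6:-→d7:-→d8:-→d9:-→d10:-→d11:-→d12:-→d13:-→d14:-→d15:-→d16:-→d17:-→d18:-→d19:-→d20:-→d21:-→d22:-→d23:-→d24:H6  best=H6
  ? 3.19.198.51  path d0:-→d1:-→d2:-→d3:-→d4:-→d5:-→d6:-→d7:-→d8:-→d9:-→d10:-→d11:-→d12:-→d13:-→d14:-→d15:-→d16:-→d17:-→d18:-→d19:-→d20:-→d21:-→d22:-→d23:-→d24:H6  best=H6
  add 3.16.0.0/12 -> H1 at depth 12
  add 0.0.0.0/0 -> H4 at depth 0
  ? 3.17.216.108  path d0:H4→d1:-→d2:-→d3:-→d4:-→d5:-→d6:-→d7:-→d8:-→d9:-→d10:-→d11:-→d12:H1→d13:-→d14:-  best=H1
  add 0.0.0.0/0 -> H6 at depth 0
  add 3.19.198.96/28 -> H6 at depth 28
  ? 3.16.5.29  path d0:H6→d1:-→d2:-→d3:-→d4:-→d5:-→d6:-→d7:-→d8:-→d9:-→d10:-→d11:-→d12:H1→d13:-→d14:-  best=H1
  add 214.217.23.0/24 -> H5 at depth 24
  add 214.217.16.0/20 -> H0 at depth 20
  ? 3.16.1.246  path d0:H6→d1:-→d2:-→d3:-→d4:-→d5:-→d6:-→d7:-→d8:-→d9:-→d10:-→d11:-→d12:H1→d13:-→d14:-  best=H1
  ? 214.217.16.127  path d0:H6→d1:-→d2:-→d3:-→d4:-→d5:-→d6:-→d7:-→d8:-→d9:-→d10:-→d11:-→d12:-→d13:-→d14:-→d15:-→d16:-→d17:-→d18:-→d19:-→d20:H0→d21:-  best=H0
  add 216.0.0.0/8 -> H2 at depth 8
  ? 214.217.16.8  path d0:H6→d1:-→d2:-→d3:-→d4:-→d5:-→d6:-→d7:-→d8:-→d9:-→d10:-→d11:-→d12:-→d13:-→d14:-→d15:-→d16:-→d17:-→d18:-→d19:-→d20:H0→d21:-  best=H0
  ? 3.19.198.14  path d0:H6→d1:-→d2:-→d3:-→d4:-→d5:-→d6:-→d7:-→d8:-→d9:-→d10:-→d11:-→d12:H1→d13:-→d14:-→d15:-→d16:-→d17:-→d18:-→d19:-→d20:-→d21:-→d22:-→d23:-→d24:H6→d25:-  best=H6
  add 216.81.9.192/26 -> H4 at depth 26
  ? 216.81.9.199  path d0:H6→d1:-→d2:-→d3:-→d4:-→d5:-→d6:-→d7:-→d8:H2→d9:-→d10:-→d11:-→d12:-→d13:-→d14:-→d15:-→d16:-→d17:-→d18:-→d19:-→d20:-→d21:-→d22:-→d23:-→d24:-→d25:-→d26:H4  best=H4
  add 216.81.9.0/24 -> H2 at depth 24
  add 216.0.0.0/8 -> H4 at depth 8
  ? 214.217.16.19  path d0:H6→d1:-→d2:-→d3:-→d4:-→d5:-→d6:-→d7:-→d8:-→d9:-→d10:-→d11:-→d12:-→d13:-→d14:-→d15:-→d16:-→d17:-→d18:-→d19:-→d20:H0→d21:-  best=H0
  add 3.19.198.0/24 -> H0 at depth 24
  ? 51.184.146.54  path d0:H6→d1:-→d2:-  best=H6
  add 216.81.8.0/22 -> H4 at depth 22
  ? 3.19.198.62  path d0:H6→d1:-→d2:-→d3:-→d4:-→d5:-→d6:-→d7:-→d8:-→d9:-→d10:-→d11:-→d12:H1→d13:-→d14:-→d15:-→d16:-→d17:-→d18:-→d19:-→d20:-→d21:-→d22:-→d23:-→d24:H0→d25:-  best=H0
  ? 214.217.23.0  path d0:H6→d1:-→d2:-→d3:-→d4:-→d5:-→d6:-→d7:-→d8:-→d9:-→d10:-→d11:-→d12:-→d13:-→d14:-→d15:-→d16:-→d17:-→d18:-→d19:-→d20:H0→d21:-→d22:-→d23:-→d24:H5  best=H5
  ? 3.16.11.209  path d0:H6→d1:-→d2:-→d3:-→d4:-→d5:-→d6:-→d7:-→d8:-→d9:-→d10:-→d11:-→d12:H1→d13:-→d14:-  best=H1
  add 216.81.9.0/24 -> H2 at depth 24
  del 3.19.198.0/24 (clear depth 24)

== LOOKUPS ==
["H6","H6","H6","H1","H1","H1","H0","H0","H6","H4","H0","H6","H0","H5","H1"]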